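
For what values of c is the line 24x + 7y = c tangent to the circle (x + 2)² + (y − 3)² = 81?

For a tangent, require d(centre, line) = r = 9.
|24·(−2) + 7·3 − c| / √625 = 9
|c − (−27)| = 9·25, so c = 198 or c = −252.

c = −252 or c = 198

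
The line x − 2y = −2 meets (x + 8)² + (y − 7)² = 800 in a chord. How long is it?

24√5

The distance from (−8, 7) to the line is 20/√5, and r² = 800.
Half the chord is √(r² − d²) = √(720), so the full chord is 24√5.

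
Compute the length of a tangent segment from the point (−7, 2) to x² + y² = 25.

2√7

The centre is (0, 0) and r = 5. The square of the distance from P to the centre is 49 + 4 = 53.
The tangent meets the radius at right angles, so tangent² = |PO|² − r² = 53 − 25 = 28.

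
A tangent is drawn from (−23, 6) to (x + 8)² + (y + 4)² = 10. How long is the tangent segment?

The centre is (−8, −4) and r = √10. The square of the distance from P to the centre is 225 + 100 = 325.
The tangent meets the radius at right angles, so tangent² = |PO|² − r² = 325 − 10 = 315.

3√35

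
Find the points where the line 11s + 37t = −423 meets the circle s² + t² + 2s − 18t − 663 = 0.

(−25, −4) and (12, −15)

From the line, t = (−423 − 11s)/37. Substituting:
1490s² + 19370s − 447000 = 0  ⟹  s² + 13s − 300 = 0
s = 12 or s = −25, giving (12, −15) and (−25, −4).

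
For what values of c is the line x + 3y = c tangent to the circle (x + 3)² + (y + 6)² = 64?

Tangency holds when the distance from the centre (−3, −6) to the line equals the radius 8:
|1·(−3) + 3·(−6) − c| / √10 = 8
|c − (−21)| = 8√10.

c = −21 ± 8√10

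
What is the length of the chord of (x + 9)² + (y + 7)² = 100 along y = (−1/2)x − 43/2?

The distance from (−9, −7) to the line is 20/√5, and r² = 100.
Chord = 2√(r² − d²) = 2·√(20) = 4√5.

4√5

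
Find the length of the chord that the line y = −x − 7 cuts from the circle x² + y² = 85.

11√2

Substitute y = −x − 7:
2x² + 14x − 36 = 0  ⟹  x² + 7x − 18 = 0
x = 2 or x = −9, giving (2, −9) and (−9, 2).
Chord length = distance between (2, −9) and (−9, 2) = √242 = 11√2.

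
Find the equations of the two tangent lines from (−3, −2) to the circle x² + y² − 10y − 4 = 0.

A line y − (−2) = m(x − (−3)) is tangent when its distance from (0, 5) is √29:
(3m − (7))² = 29(m² + 1)
10m² + 21m − 10 = 0, so m = −5/2 or m = 2/5.
With m = −5/2: 5x + 2y = −19. With m = 2/5: 2x − 5y = 4.

5x + 2y = −19 and 2x − 5y = 4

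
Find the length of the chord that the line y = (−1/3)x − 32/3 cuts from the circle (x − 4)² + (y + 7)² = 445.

13√10

Express y = (−32 − x)/3 and substitute into the circle:
10x² − 50x − 3740 = 0  ⟹  x² − 5x − 374 = 0
x = 22 or x = −17, giving (22, −18) and (−17, −5).
Chord length = distance between (22, −18) and (−17, −5) = √1690 = 13√10.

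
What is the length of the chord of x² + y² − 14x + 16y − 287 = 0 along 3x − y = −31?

From the line, y = 3x + 31. Substituting:
10x² + 220x + 1170 = 0  ⟹  x² + 22x + 117 = 0
x = −9 or x = −13, giving (−9, 4) and (−13, −8).
Chord length = distance between (−9, 4) and (−13, −8) = √160 = 4√10.

4√10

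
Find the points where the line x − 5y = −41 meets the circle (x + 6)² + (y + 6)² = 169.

(−11, 6) and (−6, 7)

Express y = (41 + x)/5 and substitute into the circle:
26x² + 442x + 1716 = 0  ⟹  x² + 17x + 66 = 0
x = −6 or x = −11, giving (−6, 7) and (−11, 6).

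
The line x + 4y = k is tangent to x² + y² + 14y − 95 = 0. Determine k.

k = −28 ± 12√17

Tangency holds when the distance from the centre (0, −7) to the line equals the radius 12:
|1·0 + 4·(−7) − k| / √17 = 12
|k − (−28)| = 12√17.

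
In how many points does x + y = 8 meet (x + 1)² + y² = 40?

Substituting the line into the circle gives 2x² − 14x + 25 = 0.
Δ = 196 − 200 = −4.
No real roots: the line does not meet the circle.

0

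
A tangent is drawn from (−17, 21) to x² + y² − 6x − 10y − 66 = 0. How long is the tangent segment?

With centre O = (3, 5), |OP|² = 656 and r² = 100.
The tangent meets the radius at right angles, so tangent² = |PO|² − r² = 656 − 100 = 556.

2√139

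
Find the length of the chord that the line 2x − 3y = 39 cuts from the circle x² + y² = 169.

4√13

Centre (0, 0), r² = 169. Perpendicular distance d from centre to line = |−39| / √13 = 39/√13.
Half the chord is √(r² − d²) = √(52), so the full chord is 4√13.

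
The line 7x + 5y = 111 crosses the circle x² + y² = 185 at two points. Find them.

Express y = (111 − 7x)/5 and substitute into the circle:
74x² − 1554x + 7696 = 0  ⟹  x² − 21x + 104 = 0
x = 13 or x = 8, giving (13, 4) and (8, 11).

(8, 11) and (13, 4)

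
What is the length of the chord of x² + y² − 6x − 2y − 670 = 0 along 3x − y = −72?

4√10

The distance from (3, 1) to the line is 80/√10, and r² = 680.
Half the chord is √(r² − d²) = √(40), so the full chord is 4√10.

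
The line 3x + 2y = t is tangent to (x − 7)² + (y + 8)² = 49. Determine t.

Tangency holds when the distance from the centre (7, −8) to the line equals the radius 7:
|3·7 + 2·(−8) − t| / √13 = 7
|t − (5)| = 7√13.

t = 5 ± 7√13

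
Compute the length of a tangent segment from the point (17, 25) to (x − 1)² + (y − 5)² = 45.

The centre is (1, 5) and r = 3√5. The square of the distance from P to the centre is 256 + 400 = 656.
The tangent meets the radius at right angles, so tangent² = |PO|² − r² = 656 − 45 = 611.

√611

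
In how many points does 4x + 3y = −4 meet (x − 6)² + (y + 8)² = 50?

Substituting the line into the circle gives 25x² − 268x + 274 = 0.
Δ = 71824 − 27400 = 44424.
Two real roots: the line is a secant.

2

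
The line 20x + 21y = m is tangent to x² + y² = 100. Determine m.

The line touches the circle iff its distance from (0, 0) is 10:
|20·0 + 21·0 − m| / √841 = 10
|m| = 10·29, so m = 290 or m = −290.

m = −290 or m = 290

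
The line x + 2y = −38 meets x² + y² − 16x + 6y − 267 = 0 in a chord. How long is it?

4√5

Centre (8, −3), r² = 340. Perpendicular distance d from centre to line = |40| / √5 = 40/√5.
Half the chord is √(r² − d²) = √(20), so the full chord is 4√5.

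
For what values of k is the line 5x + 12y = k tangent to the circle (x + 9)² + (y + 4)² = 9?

Tangency holds when the distance from the centre (−9, −4) to the line equals the radius 3:
|5·(−9) + 12·(−4) − k| / √169 = 3
|k − (−93)| = 3·13, so k = −54 or k = −132.

k = −132 or k = −54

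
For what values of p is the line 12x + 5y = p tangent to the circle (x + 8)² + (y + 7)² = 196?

p = −313 or p = 51

Tangency holds when the distance from the centre (−8, −7) to the line equals the radius 14:
|12·(−8) + 5·(−7) − p| / √169 = 14
|p − (−131)| = 14·13, so p = 51 or p = −313.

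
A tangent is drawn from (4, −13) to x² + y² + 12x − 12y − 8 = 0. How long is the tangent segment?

Centre (−6, 6), r² = 80. |PO|² = (10)² + (−19)² = 461.
Power of the point: PT² = |PO|² − r² = 381, so PT = √381.

√381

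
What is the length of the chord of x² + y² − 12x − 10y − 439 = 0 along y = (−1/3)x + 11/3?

The distance from (6, 5) to the line is 10/√10, and r² = 500.
Half the chord is √(r² − d²) = √(490), so the full chord is 14√10.

14√10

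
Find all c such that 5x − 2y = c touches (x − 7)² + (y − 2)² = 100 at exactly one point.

c = 31 ± 10√29

The line touches the circle iff its distance from (7, 2) is 10:
|5·7 − 2·2 − c| / √29 = 10
|c − (31)| = 10√29.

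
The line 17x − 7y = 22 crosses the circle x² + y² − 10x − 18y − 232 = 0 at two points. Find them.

Express y = (−22 + 17x)/7 and substitute into the circle:
338x² − 3380x − 8112 = 0  ⟹  x² − 10x − 24 = 0
x = 12 or x = −2, giving (12, 26) and (−2, −8).

(−2, −8) and (12, 26)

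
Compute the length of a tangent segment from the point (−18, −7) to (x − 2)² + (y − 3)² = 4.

Centre (2, 3), r² = 4. |PO|² = (−20)² + (−10)² = 500.
Power of the point: PT² = |PO|² − r² = 496, so PT = 4√31.

4√31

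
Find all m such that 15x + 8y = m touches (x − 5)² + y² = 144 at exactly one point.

m = −129 or m = 279

Tangency holds when the distance from the centre (5, 0) to the line equals the radius 12:
|15·5 + 8·0 − m| / √289 = 12
|m − (75)| = 12·17, so m = 279 or m = −129.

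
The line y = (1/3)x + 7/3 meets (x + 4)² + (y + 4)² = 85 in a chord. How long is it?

Centre (−4, −4), r² = 85. Perpendicular distance d from centre to line = |15| / √10 = 15/√10.
Chord = 2√(r² − d²) = 2·√(125/2) = 5√10.

5√10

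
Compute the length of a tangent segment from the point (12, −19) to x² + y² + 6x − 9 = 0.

2√142

Centre (−3, 0), r² = 18. |PO|² = (15)² + (−19)² = 586.
The tangent meets the radius at right angles, so tangent² = |PO|² − r² = 586 − 18 = 568.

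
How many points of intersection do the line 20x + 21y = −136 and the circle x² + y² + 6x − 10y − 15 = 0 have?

2

d² = (20·(−3) + 21·5 − (−136))²/841 = 32761/841; r² = 49.
Since d² < r², the line cuts the circle twice.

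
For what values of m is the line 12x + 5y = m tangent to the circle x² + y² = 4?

m = −26 or m = 26

The line touches the circle iff its distance from (0, 0) is 2:
|12·0 + 5·0 − m| / √169 = 2
|m| = 2·13, so m = 26 or m = −26.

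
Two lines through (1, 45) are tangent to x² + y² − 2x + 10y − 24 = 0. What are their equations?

Let a tangent through (1, 45) have slope m. Its distance from (1, −5) must equal 5√2:
[m·(0) − (−50)]² = 50(m² + 1)
m² − 49 = 0, so m = 7 or m = −7.
With m = 7: 7x − y = −38. With m = −7: 7x + y = 52.

7x − y = −38 and 7x + y = 52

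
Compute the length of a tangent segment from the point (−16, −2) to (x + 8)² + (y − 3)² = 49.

2√10

Centre (−8, 3), r² = 49. |PO|² = (−8)² + (−5)² = 89.
The tangent meets the radius at right angles, so tangent² = |PO|² − r² = 89 − 49 = 40.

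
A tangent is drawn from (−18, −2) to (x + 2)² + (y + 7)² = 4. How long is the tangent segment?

The centre is (−2, −7) and r = 2. The square of the distance from P to the centre is 256 + 25 = 281.
By the tangent–radius right angle, tangent length = √(|PO|² − r²) = √277.

√277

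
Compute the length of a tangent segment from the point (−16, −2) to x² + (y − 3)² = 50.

With centre O = (0, 3), |OP|² = 281 and r² = 50.
Power of the point: PT² = |PO|² − r² = 231, so PT = √231.

√231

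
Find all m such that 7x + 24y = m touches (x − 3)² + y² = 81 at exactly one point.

m = −204 or m = 246

Tangency holds when the distance from the centre (3, 0) to the line equals the radius 9:
|7·3 + 24·0 − m| / √625 = 9
|m − (21)| = 9·25, so m = 246 or m = −204.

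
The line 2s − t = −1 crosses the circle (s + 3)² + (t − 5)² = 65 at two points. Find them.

(−2, −3) and (4, 9)

Substitute t = 2s + 1:
5s² − 10s − 40 = 0  ⟹  s² − 2s − 8 = 0
s = 4 or s = −2, giving (4, 9) and (−2, −3).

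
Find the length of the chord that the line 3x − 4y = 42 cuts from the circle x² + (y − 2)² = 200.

20

The distance from (0, 2) to the line is 50/√25, and r² = 200.
Half the chord is √(r² − d²) = √(100), so the full chord is 20.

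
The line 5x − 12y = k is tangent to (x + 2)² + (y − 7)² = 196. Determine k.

Tangency holds when the distance from the centre (−2, 7) to the line equals the radius 14:
|5·(−2) − 12·7 − k| / √169 = 14
|k − (−94)| = 14·13, so k = 88 or k = −276.

k = −276 or k = 88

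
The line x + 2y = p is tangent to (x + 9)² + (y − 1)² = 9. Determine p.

p = −7 ± 3√5

For a tangent, require d(centre, line) = r = 3.
|1·(−9) + 2·1 − p| / √5 = 3
|p − (−7)| = 3√5.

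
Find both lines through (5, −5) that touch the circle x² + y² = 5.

2x + y = 5 and x + 2y = −5

A line y − (−5) = m(x − (5)) is tangent when its distance from (0, 0) is √5:
[m·(−5) − (5)]² = 5(m² + 1)
2m² + 5m + 2 = 0, so m = −2 or m = −1/2.
Through (5, −5) these give 2x + y = 5 and x + 2y = −5.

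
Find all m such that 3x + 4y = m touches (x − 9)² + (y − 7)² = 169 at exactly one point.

For a tangent, require d(centre, line) = r = 13.
|3·9 + 4·7 − m| / √25 = 13
|m − (55)| = 13·5, so m = 120 or m = −10.

m = −10 or m = 120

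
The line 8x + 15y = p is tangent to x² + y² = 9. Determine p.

p = −51 or p = 51

The line touches the circle iff its distance from (0, 0) is 3:
|8·0 + 15·0 − p| / √289 = 3
|p| = 3·17, so p = 51 or p = −51.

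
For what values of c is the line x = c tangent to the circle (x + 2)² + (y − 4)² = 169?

c = −15 or c = 11

Tangency holds when the distance from the centre (−2, 4) to the line equals the radius 13:
|1·(−2) + 0·4 − c| / √1 = 13
|c − (−2)| = 13, so c = 11 or c = −15.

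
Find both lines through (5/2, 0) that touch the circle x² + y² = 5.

2x + y = 5 and 2x − y = 5

Let a tangent through (5/2, 0) have slope m. Its distance from (0, 0) must equal √5:
[m·(−5/2) − (0)]² = 5(m² + 1)
m² − 4 = 0, so m = −2 or m = 2.
With m = −2: 2x + y = 5. With m = 2: 2x − y = 5.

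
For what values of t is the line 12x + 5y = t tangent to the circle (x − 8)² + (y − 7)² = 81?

Tangency holds when the distance from the centre (8, 7) to the line equals the radius 9:
|12·8 + 5·7 − t| / √169 = 9
|t − (131)| = 9·13, so t = 248 or t = 14.

t = 14 or t = 248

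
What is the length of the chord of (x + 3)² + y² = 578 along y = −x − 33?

16√2

Express y = −x − 33 and substitute into the circle:
2x² + 72x + 520 = 0  ⟹  x² + 36x + 260 = 0
x = −10 or x = −26, giving (−10, −23) and (−26, −7).
|(−10, −23) − (−26, −7)| = √((16)² + (−16)²) = 16√2.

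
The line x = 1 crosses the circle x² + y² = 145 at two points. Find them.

(1, −12) and (1, 12)

The line gives x = 1. Substituting into the circle:
y² − 144 = 0
y = 12 or y = −12, giving (1, 12) and (1, −12).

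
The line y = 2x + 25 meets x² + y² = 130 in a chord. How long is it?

From the line, y = 2x + 25. Substituting:
5x² + 100x + 495 = 0  ⟹  x² + 20x + 99 = 0
x = −9 or x = −11, giving (−9, 7) and (−11, 3).
|(−9, 7) − (−11, 3)| = √((2)² + (4)²) = 2√5.

2√5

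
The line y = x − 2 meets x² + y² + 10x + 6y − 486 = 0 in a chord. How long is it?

32√2

Substitute y = x − 2:
2x² + 12x − 494 = 0  ⟹  x² + 6x − 247 = 0
x = 13 or x = −19, giving (13, 11) and (−19, −21).
Chord length = distance between (13, 11) and (−19, −21) = √2048 = 32√2.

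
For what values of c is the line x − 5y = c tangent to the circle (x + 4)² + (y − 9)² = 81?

Tangency holds when the distance from the centre (−4, 9) to the line equals the radius 9:
|1·(−4) − 5·9 − c| / √26 = 9
|c − (−49)| = 9√26.

c = −49 ± 9√26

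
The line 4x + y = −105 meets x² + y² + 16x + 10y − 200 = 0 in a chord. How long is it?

2√17

The distance from (−8, −5) to the line is 68/√17, and r² = 289.
Half the chord is √(r² − d²) = √(17), so the full chord is 2√17.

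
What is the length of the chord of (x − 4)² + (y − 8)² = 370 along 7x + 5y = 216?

Express y = (216 − 7x)/5 and substitute into the circle:
74x² − 2664x + 22126 = 0  ⟹  x² − 36x + 299 = 0
x = 23 or x = 13, giving (23, 11) and (13, 25).
|(23, 11) − (13, 25)| = √((10)² + (−14)²) = 2√74.

2√74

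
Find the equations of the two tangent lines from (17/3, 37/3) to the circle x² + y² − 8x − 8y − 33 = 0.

4x + 7y = 109 and x − 8y = −93

A line y − (37/3) = m(x − (17/3)) is tangent when its distance from (4, 4) is √65:
(−5/3m − (−25/3))² = 65(m² + 1)
56m² + 25m − 4 = 0, so m = −4/7 or m = 1/8.
With m = −4/7: 4x + 7y = 109. With m = 1/8: x − 8y = −93.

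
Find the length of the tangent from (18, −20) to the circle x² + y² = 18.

√706

With centre O = (0, 0), |OP|² = 724 and r² = 18.
Power of the point: PT² = |PO|² − r² = 706, so PT = √706.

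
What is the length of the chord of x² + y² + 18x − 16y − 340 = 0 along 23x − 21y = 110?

Express y = (−110 + 23x)/21 and substitute into the circle:
970x² − 4850x − 100880 = 0  ⟹  x² − 5x − 104 = 0
x = 13 or x = −8, giving (13, 9) and (−8, −14).
|(13, 9) − (−8, −14)| = √((21)² + (23)²) = √970.

√970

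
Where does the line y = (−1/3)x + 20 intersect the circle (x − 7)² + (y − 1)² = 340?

From the line, y = (60 − x)/3. Substituting:
10x² − 240x + 630 = 0  ⟹  x² − 24x + 63 = 0
x = 21 or x = 3, giving (21, 13) and (3, 19).

(3, 19) and (21, 13)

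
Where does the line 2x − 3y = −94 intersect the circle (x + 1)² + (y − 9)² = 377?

Express y = (94 + 2x)/3 and substitute into the circle:
13x² + 286x + 1105 = 0  ⟹  x² + 22x + 85 = 0
x = −5 or x = −17, giving (−5, 28) and (−17, 20).

(−17, 20) and (−5, 28)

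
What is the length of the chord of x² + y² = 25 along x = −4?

6

The line gives x = −4. Substituting into the circle:
y² − 9 = 0
y = 3 or y = −3, giving (−4, 3) and (−4, −3).
Chord length = distance between (−4, 3) and (−4, −3) = √36 = 6.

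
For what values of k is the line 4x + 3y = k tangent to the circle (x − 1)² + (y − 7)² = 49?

k = −10 or k = 60

The line touches the circle iff its distance from (1, 7) is 7:
|4·1 + 3·7 − k| / √25 = 7
|k − (25)| = 7·5, so k = 60 or k = −10.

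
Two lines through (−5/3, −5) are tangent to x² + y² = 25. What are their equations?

Let a tangent through (−5/3, −5) have slope m. Its distance from (0, 0) must equal 5:
(5/3m − (5))² = 25(m² + 1)
4m² + 3m = 0, so m = 0 or m = −3/4.
With m = 0: y = −5. With m = −3/4: 3x + 4y = −25.

y = −5 and 3x + 4y = −25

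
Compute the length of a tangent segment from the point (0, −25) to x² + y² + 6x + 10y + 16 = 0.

√391

The centre is (−3, −5) and r = 3√2. The square of the distance from P to the centre is 9 + 400 = 409.
The tangent meets the radius at right angles, so tangent² = |PO|² − r² = 409 − 18 = 391.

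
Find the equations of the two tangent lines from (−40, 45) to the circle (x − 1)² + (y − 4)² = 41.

5x + 4y = −20 and 4x + 5y = 65

Write the tangent as mx − y + (45 − m·(−40)) = 0 and set its distance from the centre to √41:
(41m − (−41))² = 41(m² + 1)
20m² + 41m + 20 = 0, so m = −5/4 or m = −4/5.
Through (−40, 45) these give 5x + 4y = −20 and 4x + 5y = 65.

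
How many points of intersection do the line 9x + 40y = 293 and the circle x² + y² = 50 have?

Centre (0, 0), r² = 50. Distance² from centre to line = (−293)²/1681 = 85849/1681.
Since d² > r², the line lies outside the circle.

0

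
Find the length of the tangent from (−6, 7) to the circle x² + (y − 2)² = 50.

√11

Centre (0, 2), r² = 50. |PO|² = (−6)² + (5)² = 61.
The tangent meets the radius at right angles, so tangent² = |PO|² − r² = 61 − 50 = 11.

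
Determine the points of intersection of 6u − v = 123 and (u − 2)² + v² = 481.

From the line, v = 6u − 123. Substituting:
37u² − 1480u + 14652 = 0  ⟹  u² − 40u + 396 = 0
u = 22 or u = 18, giving (22, 9) and (18, −15).

(18, −15) and (22, 9)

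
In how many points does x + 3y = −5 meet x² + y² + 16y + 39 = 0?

0

d² = (1·0 + 3·(−8) − (−5))²/10 = 361/10; r² = 25.
Since d² > r², the line lies outside the circle.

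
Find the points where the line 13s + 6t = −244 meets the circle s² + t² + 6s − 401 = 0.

(−22, 7) and (−10, −19)

Express t = (−244 − 13s)/6 and substitute into the circle:
205s² + 6560s + 45100 = 0  ⟹  s² + 32s + 220 = 0
s = −10 or s = −22, giving (−10, −19) and (−22, 7).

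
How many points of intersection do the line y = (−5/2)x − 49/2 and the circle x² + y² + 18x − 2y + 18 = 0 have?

2

Substituting the line into the circle gives 29x² + 582x + 2669 = 0.
Discriminant = (582)² − 4·29·(2669) = 29120 > 0.
Two real roots: the line is a secant.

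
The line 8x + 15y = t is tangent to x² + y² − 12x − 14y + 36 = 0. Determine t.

t = 34 or t = 272

For a tangent, require d(centre, line) = r = 7.
|8·6 + 15·7 − t| / √289 = 7
|t − (153)| = 7·17, so t = 272 or t = 34.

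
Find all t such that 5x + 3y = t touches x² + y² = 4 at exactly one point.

For a tangent, require d(centre, line) = r = 2.
|5·0 + 3·0 − t| / √34 = 2
|t| = 2√34.

t = ±2√34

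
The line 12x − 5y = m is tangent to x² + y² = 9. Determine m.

m = −39 or m = 39

For a tangent, require d(centre, line) = r = 3.
|12·0 − 5·0 − m| / √169 = 3
|m| = 3·13, so m = 39 or m = −39.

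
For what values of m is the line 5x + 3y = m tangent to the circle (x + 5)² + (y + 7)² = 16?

For a tangent, require d(centre, line) = r = 4.
|5·(−5) + 3·(−7) − m| / √34 = 4
|m − (−46)| = 4√34.

m = −46 ± 4√34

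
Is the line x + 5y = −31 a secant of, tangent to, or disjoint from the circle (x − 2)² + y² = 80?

secant

Substituting the line into the circle gives 26x² − 38x − 939 = 0.
Discriminant = (−38)² − 4·26·(−939) = 99100 > 0.
Two real roots: the line is a secant.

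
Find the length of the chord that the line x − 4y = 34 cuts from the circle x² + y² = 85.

2√17

From the line, y = (−34 + x)/4. Substituting:
17x² − 68x − 204 = 0  ⟹  x² − 4x − 12 = 0
x = 6 or x = −2, giving (6, −7) and (−2, −9).
|(6, −7) − (−2, −9)| = √((8)² + (2)²) = 2√17.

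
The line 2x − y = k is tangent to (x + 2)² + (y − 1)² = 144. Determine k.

For a tangent, require d(centre, line) = r = 12.
|2·(−2) − 1·1 − k| / √5 = 12
|k − (−5)| = 12√5.

k = −5 ± 12√5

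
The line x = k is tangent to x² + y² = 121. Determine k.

k = −11 or k = 11

Tangency holds when the distance from the centre (0, 0) to the line equals the radius 11:
|1·0 + 0·0 − k| / √1 = 11
|k| = 11, so k = 11 or k = −11.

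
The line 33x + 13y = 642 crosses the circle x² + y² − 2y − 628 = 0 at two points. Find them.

Substitute y = (642 − 33x)/13:
1258x² − 41514x + 289340 = 0  ⟹  x² − 33x + 230 = 0
x = 23 or x = 10, giving (23, −9) and (10, 24).

(10, 24) and (23, −9)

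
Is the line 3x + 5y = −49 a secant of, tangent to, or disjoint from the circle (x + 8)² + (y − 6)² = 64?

Centre (−8, 6), r² = 64. Distance² from centre to line = (55)²/34 = 3025/34.
Since d² > r², the line lies outside the circle.

disjoint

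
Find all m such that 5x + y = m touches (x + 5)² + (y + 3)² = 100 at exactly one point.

The line touches the circle iff its distance from (−5, −3) is 10:
|5·(−5) + 1·(−3) − m| / √26 = 10
|m − (−28)| = 10√26.

m = −28 ± 10√26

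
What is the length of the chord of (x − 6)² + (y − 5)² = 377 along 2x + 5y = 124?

4√29

Centre (6, 5), r² = 377. Perpendicular distance d from centre to line = |−87| / √29 = 87/√29.
Half the chord is √(r² − d²) = √(116), so the full chord is 4√29.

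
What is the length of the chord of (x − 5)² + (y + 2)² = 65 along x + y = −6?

7√2

Centre (5, −2), r² = 65. Perpendicular distance d from centre to line = |9| / √2 = 9/√2.
Half the chord is √(r² − d²) = √(49/2), so the full chord is 7√2.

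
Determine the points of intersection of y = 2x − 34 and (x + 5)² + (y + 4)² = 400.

Express y = 2x − 34 and substitute into the circle:
5x² − 110x + 525 = 0  ⟹  x² − 22x + 105 = 0
x = 15 or x = 7, giving (15, −4) and (7, −20).

(7, −20) and (15, −4)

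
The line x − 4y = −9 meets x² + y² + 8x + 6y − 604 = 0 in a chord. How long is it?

Centre (−4, −3), r² = 629. Perpendicular distance d from centre to line = |17| / √17 = 17/√17.
Half the chord is √(r² − d²) = √(612), so the full chord is 12√17.

12√17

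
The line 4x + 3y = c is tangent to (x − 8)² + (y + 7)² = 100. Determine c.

c = −39 or c = 61

For a tangent, require d(centre, line) = r = 10.
|4·8 + 3·(−7) − c| / √25 = 10
|c − (11)| = 10·5, so c = 61 or c = −39.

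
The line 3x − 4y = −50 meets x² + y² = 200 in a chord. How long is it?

The distance from (0, 0) to the line is 50/√25, and r² = 200.
Chord = 2√(r² − d²) = 2·√(100) = 20.

20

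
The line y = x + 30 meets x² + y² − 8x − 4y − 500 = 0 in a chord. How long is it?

Centre (4, 2), r² = 520. Perpendicular distance d from centre to line = |32| / √2 = 32/√2.
Half the chord is √(r² − d²) = √(8), so the full chord is 4√2.

4√2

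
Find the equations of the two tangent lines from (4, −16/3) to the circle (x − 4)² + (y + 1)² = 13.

Let a tangent through (4, −16/3) have slope m. Its distance from (4, −1) must equal √13:
(0m − (13/3))² = 13(m² + 1)
9m² − 4 = 0, so m = −2/3 or m = 2/3.
Through (4, −16/3) these give 2x + 3y = −8 and 2x − 3y = 24.

2x + 3y = −8 and 2x − 3y = 24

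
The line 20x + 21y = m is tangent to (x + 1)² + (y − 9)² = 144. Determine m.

m = −179 or m = 517

For a tangent, require d(centre, line) = r = 12.
|20·(−1) + 21·9 − m| / √841 = 12
|m − (169)| = 12·29, so m = 517 or m = −179.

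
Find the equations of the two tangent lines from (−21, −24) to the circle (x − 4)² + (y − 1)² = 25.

Write the tangent as mx − y + (−24 − m·(−21)) = 0 and set its distance from the centre to 5:
(25m − (25))² = 25(m² + 1)
12m² − 25m + 12 = 0, so m = 3/4 or m = 4/3.
With m = 3/4: 3x − 4y = 33. With m = 4/3: 4x − 3y = −12.

3x − 4y = 33 and 4x − 3y = −12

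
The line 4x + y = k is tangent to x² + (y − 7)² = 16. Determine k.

For a tangent, require d(centre, line) = r = 4.
|4·0 + 1·7 − k| / √17 = 4
|k − (7)| = 4√17.

k = 7 ± 4√17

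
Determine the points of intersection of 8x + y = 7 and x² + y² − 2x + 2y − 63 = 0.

From the line, y = −8x + 7. Substituting:
65x² − 130x = 0  ⟹  x² − 2x = 0
x = 2 or x = 0, giving (2, −9) and (0, 7).

(0, 7) and (2, −9)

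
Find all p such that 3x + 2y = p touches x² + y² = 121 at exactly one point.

Tangency holds when the distance from the centre (0, 0) to the line equals the radius 11:
|3·0 + 2·0 − p| / √13 = 11
|p| = 11√13.

p = ±11√13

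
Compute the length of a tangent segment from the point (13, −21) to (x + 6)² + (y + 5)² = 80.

√537

With centre O = (−6, −5), |OP|² = 617 and r² = 80.
By the tangent–radius right angle, tangent length = √(|PO|² − r²) = √537.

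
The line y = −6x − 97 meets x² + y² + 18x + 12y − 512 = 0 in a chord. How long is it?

8√37

The distance from (−9, −6) to the line is 37/√37, and r² = 629.
Half the chord is √(r² − d²) = √(592), so the full chord is 8√37.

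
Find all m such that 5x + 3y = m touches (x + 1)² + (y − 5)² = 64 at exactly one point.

m = 10 ± 8√34

The line touches the circle iff its distance from (−1, 5) is 8:
|5·(−1) + 3·5 − m| / √34 = 8
|m − (10)| = 8√34.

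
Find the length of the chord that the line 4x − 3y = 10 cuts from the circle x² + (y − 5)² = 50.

From the line, y = (−10 + 4x)/3. Substituting:
25x² − 200x + 175 = 0  ⟹  x² − 8x + 7 = 0
x = 7 or x = 1, giving (7, 6) and (1, −2).
|(7, 6) − (1, −2)| = √((6)² + (8)²) = 10.

10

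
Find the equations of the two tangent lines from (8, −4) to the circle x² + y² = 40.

x − 3y = 20 and 3x + y = 20

Let a tangent through (8, −4) have slope m. Its distance from (0, 0) must equal 2√10:
(−8m − (4))² = 40(m² + 1)
3m² + 8m − 3 = 0, so m = 1/3 or m = −3.
With m = 1/3: x − 3y = 20. With m = −3: 3x + y = 20.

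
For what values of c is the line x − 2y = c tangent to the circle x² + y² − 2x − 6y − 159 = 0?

The line touches the circle iff its distance from (1, 3) is 13:
|1·1 − 2·3 − c| / √5 = 13
|c − (−5)| = 13√5.

c = −5 ± 13√5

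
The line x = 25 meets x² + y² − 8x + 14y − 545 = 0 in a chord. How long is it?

26

The line gives x = 25. Substituting into the circle:
y² + 14y − 120 = 0
y = 6 or y = −20, giving (25, 6) and (25, −20).
Chord length = distance between (25, 6) and (25, −20) = √676 = 26.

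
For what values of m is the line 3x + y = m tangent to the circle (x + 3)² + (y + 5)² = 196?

m = −14 ± 14√10

For a tangent, require d(centre, line) = r = 14.
|3·(−3) + 1·(−5) − m| / √10 = 14
|m − (−14)| = 14√10.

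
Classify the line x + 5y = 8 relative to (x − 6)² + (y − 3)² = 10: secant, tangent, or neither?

Centre (6, 3), r² = 10. Distance² from centre to line = (13)²/26 = 13/2.
Since d² < r², the line cuts the circle twice.

secant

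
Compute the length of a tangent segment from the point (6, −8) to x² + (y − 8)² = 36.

Centre (0, 8), r² = 36. |PO|² = (6)² + (−16)² = 292.
Power of the point: PT² = |PO|² − r² = 256, so PT = 16.

16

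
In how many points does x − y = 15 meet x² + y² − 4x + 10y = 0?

Centre (2, −5), r² = 29. Distance² from centre to line = (−8)²/2 = 32.
Since d² > r², the line lies outside the circle.

0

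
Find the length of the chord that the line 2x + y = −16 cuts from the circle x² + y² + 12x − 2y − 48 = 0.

8√5

Substitute y = −2x − 16:
5x² + 80x + 240 = 0  ⟹  x² + 16x + 48 = 0
x = −4 or x = −12, giving (−4, −8) and (−12, 8).
|(−4, −8) − (−12, 8)| = √((8)² + (−16)²) = 8√5.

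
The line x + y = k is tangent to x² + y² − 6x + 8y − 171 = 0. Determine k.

For a tangent, require d(centre, line) = r = 14.
|1·3 + 1·(−4) − k| / √2 = 14
|k − (−1)| = 14√2.

k = −1 ± 14√2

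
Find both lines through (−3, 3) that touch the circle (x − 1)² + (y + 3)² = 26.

Write the tangent as mx − y + (3 − m·(−3)) = 0 and set its distance from the centre to √26:
(4m − (−6))² = 26(m² + 1)
5m² − 24m − 5 = 0, so m = 5 or m = −1/5.
With m = 5: 5x − y = −18. With m = −1/5: x + 5y = 12.

5x − y = −18 and x + 5y = 12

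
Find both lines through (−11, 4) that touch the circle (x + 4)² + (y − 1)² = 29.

5x + 2y = −47 and 2x − 5y = −42

Let a tangent through (−11, 4) have slope m. Its distance from (−4, 1) must equal √29:
[m·(7) − (−3)]² = 29(m² + 1)
10m² + 21m − 10 = 0, so m = −5/2 or m = 2/5.
With m = −5/2: 5x + 2y = −47. With m = 2/5: 2x − 5y = −42.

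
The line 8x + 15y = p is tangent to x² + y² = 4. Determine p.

p = −34 or p = 34

Tangency holds when the distance from the centre (0, 0) to the line equals the radius 2:
|8·0 + 15·0 − p| / √289 = 2
|p| = 2·17, so p = 34 or p = −34.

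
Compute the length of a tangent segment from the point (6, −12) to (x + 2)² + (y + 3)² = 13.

2√33

With centre O = (−2, −3), |OP|² = 145 and r² = 13.
The tangent meets the radius at right angles, so tangent² = |PO|² − r² = 145 − 13 = 132.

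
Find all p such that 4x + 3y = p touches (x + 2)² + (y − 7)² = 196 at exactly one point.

For a tangent, require d(centre, line) = r = 14.
|4·(−2) + 3·7 − p| / √25 = 14
|p − (13)| = 14·5, so p = 83 or p = −57.

p = −57 or p = 83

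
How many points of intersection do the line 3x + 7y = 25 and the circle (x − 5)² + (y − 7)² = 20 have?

0

Centre (5, 7), r² = 20. Distance² from centre to line = (39)²/58 = 1521/58.
Since d² > r², the line lies outside the circle.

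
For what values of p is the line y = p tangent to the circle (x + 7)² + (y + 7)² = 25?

The line touches the circle iff its distance from (−7, −7) is 5:
|0·(−7) + 1·(−7) − p| / √1 = 5
|p − (−7)| = 5, so p = −2 or p = −12.

p = −12 or p = −2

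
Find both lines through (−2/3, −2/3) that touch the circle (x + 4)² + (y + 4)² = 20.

A line y − (−2/3) = m(x − (−2/3)) is tangent when its distance from (−4, −4) is 2√5:
(−10/3m − (−10/3))² = 20(m² + 1)
2m² + 5m + 2 = 0, so m = −2 or m = −1/2.
Through (−2/3, −2/3) these give 2x + y = −2 and x + 2y = −2.

2x + y = −2 and x + 2y = −2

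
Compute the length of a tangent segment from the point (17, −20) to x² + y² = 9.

2√170

Centre (0, 0), r² = 9. |PO|² = (17)² + (−20)² = 689.
The tangent meets the radius at right angles, so tangent² = |PO|² − r² = 689 − 9 = 680.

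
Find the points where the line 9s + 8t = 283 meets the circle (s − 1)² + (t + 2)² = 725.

(11, 23) and (27, 5)

Express t = (283 − 9s)/8 and substitute into the circle:
145s² − 5510s + 43065 = 0  ⟹  s² − 38s + 297 = 0
s = 27 or s = 11, giving (27, 5) and (11, 23).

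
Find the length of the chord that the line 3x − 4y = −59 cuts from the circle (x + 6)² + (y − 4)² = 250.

Express y = (59 + 3x)/4 and substitute into the circle:
25x² + 450x − 1575 = 0  ⟹  x² + 18x − 63 = 0
x = 3 or x = −21, giving (3, 17) and (−21, −1).
|(3, 17) − (−21, −1)| = √((24)² + (18)²) = 30.

30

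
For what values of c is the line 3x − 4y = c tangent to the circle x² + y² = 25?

c = −25 or c = 25

For a tangent, require d(centre, line) = r = 5.
|3·0 − 4·0 − c| / √25 = 5
|c| = 5·5, so c = 25 or c = −25.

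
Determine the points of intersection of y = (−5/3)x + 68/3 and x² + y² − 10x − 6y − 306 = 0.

Substitute y = (68 − 5x)/3:
34x² − 680x + 646 = 0  ⟹  x² − 20x + 19 = 0
x = 19 or x = 1, giving (19, −9) and (1, 21).

(1, 21) and (19, −9)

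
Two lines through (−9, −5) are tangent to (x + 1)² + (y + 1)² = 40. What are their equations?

x + 3y = −24 and 3x − y = −22

Let a tangent through (−9, −5) have slope m. Its distance from (−1, −1) must equal 2√10:
(8m − (4))² = 40(m² + 1)
3m² − 8m − 3 = 0, so m = −1/3 or m = 3.
With m = −1/3: x + 3y = −24. With m = 3: 3x − y = −22.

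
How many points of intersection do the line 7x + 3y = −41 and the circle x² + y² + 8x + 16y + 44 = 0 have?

Centre (−4, −8), r² = 36. Distance² from centre to line = (−11)²/58 = 121/58.
Since d² < r², the line cuts the circle twice.

2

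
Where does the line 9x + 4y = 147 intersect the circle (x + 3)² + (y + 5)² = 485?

Substitute y = (147 − 9x)/4:
97x² − 2910x + 20273 = 0  ⟹  x² − 30x + 209 = 0
x = 19 or x = 11, giving (19, −6) and (11, 12).

(11, 12) and (19, −6)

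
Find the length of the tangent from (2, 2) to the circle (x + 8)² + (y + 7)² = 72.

With centre O = (−8, −7), |OP|² = 181 and r² = 72.
Power of the point: PT² = |PO|² − r² = 109, so PT = √109.

√109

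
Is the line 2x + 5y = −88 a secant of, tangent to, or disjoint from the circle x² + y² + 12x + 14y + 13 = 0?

Centre (−6, −7), r² = 72. Distance² from centre to line = (41)²/29 = 1681/29.
Since d² < r², the line cuts the circle twice.

secant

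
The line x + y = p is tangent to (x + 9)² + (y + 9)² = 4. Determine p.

For a tangent, require d(centre, line) = r = 2.
|1·(−9) + 1·(−9) − p| / √2 = 2
|p − (−18)| = 2√2.

p = −18 ± 2√2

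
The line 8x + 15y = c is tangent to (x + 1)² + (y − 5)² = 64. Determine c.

c = −69 or c = 203

The line touches the circle iff its distance from (−1, 5) is 8:
|8·(−1) + 15·5 − c| / √289 = 8
|c − (67)| = 8·17, so c = 203 or c = −69.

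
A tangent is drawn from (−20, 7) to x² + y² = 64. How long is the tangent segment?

√385

The centre is (0, 0) and r = 8. The square of the distance from P to the centre is 400 + 49 = 449.
Power of the point: PT² = |PO|² − r² = 385, so PT = √385.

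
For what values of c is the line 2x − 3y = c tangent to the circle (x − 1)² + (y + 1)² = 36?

For a tangent, require d(centre, line) = r = 6.
|2·1 − 3·(−1) − c| / √13 = 6
|c − (5)| = 6√13.

c = 5 ± 6√13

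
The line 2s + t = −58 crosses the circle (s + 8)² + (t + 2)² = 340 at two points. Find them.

Substitute t = −2s − 58:
5s² + 240s + 2860 = 0  ⟹  s² + 48s + 572 = 0
s = −22 or s = −26, giving (−22, −14) and (−26, −6).

(−26, −6) and (−22, −14)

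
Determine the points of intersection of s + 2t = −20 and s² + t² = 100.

Substitute t = (−20 − s)/2:
5s² + 40s = 0  ⟹  s² + 8s = 0
s = 0 or s = −8, giving (0, −10) and (−8, −6).

(−8, −6) and (0, −10)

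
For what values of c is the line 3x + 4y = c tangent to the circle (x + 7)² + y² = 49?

c = −56 or c = 14

The line touches the circle iff its distance from (−7, 0) is 7:
|3·(−7) + 4·0 − c| / √25 = 7
|c − (−21)| = 7·5, so c = 14 or c = −56.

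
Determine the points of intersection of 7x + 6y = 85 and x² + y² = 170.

Express y = (85 − 7x)/6 and substitute into the circle:
85x² − 1190x + 1105 = 0  ⟹  x² − 14x + 13 = 0
x = 13 or x = 1, giving (13, −1) and (1, 13).

(1, 13) and (13, −1)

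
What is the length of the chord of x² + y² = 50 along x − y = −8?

6√2

Substitute y = x + 8:
2x² + 16x + 14 = 0  ⟹  x² + 8x + 7 = 0
x = −1 or x = −7, giving (−1, 7) and (−7, 1).
|(−1, 7) − (−7, 1)| = √((6)² + (6)²) = 6√2.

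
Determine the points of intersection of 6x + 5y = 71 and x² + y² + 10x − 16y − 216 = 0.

(−9, 25) and (11, 1)

From the line, y = (71 − 6x)/5. Substituting:
61x² − 122x − 6039 = 0  ⟹  x² − 2x − 99 = 0
x = 11 or x = −9, giving (11, 1) and (−9, 25).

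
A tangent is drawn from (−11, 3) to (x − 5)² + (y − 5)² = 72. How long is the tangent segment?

Centre (5, 5), r² = 72. |PO|² = (−16)² + (−2)² = 260.
By the tangent–radius right angle, tangent length = √(|PO|² − r²) = √188 = 2√47.

2√47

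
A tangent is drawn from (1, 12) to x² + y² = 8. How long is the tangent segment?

√137

Centre (0, 0), r² = 8. |PO|² = (1)² + (12)² = 145.
The tangent meets the radius at right angles, so tangent² = |PO|² − r² = 145 − 8 = 137.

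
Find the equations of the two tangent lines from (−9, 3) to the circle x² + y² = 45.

Write the tangent as mx − y + (3 − m·(−9)) = 0 and set its distance from the centre to 3√5:
(9m − (−3))² = 45(m² + 1)
2m² + 3m − 2 = 0, so m = 1/2 or m = −2.
Through (−9, 3) these give x − 2y = −15 and 2x + y = −15.

x − 2y = −15 and 2x + y = −15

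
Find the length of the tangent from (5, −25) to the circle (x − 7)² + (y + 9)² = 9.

With centre O = (7, −9), |OP|² = 260 and r² = 9.
Power of the point: PT² = |PO|² − r² = 251, so PT = √251.

√251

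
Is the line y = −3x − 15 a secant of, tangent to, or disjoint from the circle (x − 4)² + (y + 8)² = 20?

disjoint

d² = (3·4 + 1·(−8) − (−15))²/10 = 361/10; r² = 20.
Since d² > r², the line lies outside the circle.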